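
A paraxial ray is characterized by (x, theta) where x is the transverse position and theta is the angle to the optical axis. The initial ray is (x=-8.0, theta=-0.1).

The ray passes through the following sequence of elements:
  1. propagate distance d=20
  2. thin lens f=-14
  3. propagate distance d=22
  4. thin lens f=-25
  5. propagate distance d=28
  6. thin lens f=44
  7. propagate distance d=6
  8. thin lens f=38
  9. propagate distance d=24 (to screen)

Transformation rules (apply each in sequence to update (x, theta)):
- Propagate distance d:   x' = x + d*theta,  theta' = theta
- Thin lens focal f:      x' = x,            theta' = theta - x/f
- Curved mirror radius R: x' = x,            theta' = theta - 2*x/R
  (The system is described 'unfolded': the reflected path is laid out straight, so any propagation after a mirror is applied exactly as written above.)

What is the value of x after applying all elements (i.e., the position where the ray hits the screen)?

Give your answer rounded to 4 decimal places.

Initial: x=-8.0000 theta=-0.1000
After 1 (propagate distance d=20): x=-10.0000 theta=-0.1000
After 2 (thin lens f=-14): x=-10.0000 theta=-57/70 (≈-0.8143)
After 3 (propagate distance d=22): x=-977/35 (≈-27.9143) theta=-57/70 (≈-0.8143)
After 4 (thin lens f=-25): x=-977/35 (≈-27.9143) theta=-3379/1750 (≈-1.9309)
After 5 (propagate distance d=28): x=-71731/875 (≈-81.9783) theta=-3379/1750 (≈-1.9309)
After 6 (thin lens f=44): x=-71731/875 (≈-81.9783) theta=-237/3500 (≈-0.0677)
After 7 (propagate distance d=6): x=-144173/1750 (≈-82.3846) theta=-237/3500 (≈-0.0677)
After 8 (thin lens f=38): x=-144173/1750 (≈-82.3846) theta=13967/6650 (≈2.1003)
After 9 (propagate distance d=24 (to screen)): x=-1063247/33250 (≈-31.9774) theta=13967/6650 (≈2.1003)
Rounded to 4 decimal places: x = -31.9774

Answer: -31.9774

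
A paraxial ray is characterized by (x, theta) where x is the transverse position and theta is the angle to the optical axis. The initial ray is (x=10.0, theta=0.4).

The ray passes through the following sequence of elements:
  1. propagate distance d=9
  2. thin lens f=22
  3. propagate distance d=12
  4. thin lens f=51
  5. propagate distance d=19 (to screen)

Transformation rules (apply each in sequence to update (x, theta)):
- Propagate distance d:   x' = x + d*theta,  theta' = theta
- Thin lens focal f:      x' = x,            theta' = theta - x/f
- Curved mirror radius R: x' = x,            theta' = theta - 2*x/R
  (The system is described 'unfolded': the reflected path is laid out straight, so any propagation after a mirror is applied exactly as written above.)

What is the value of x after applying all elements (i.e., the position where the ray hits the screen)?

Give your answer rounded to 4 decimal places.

Answer: 2.7451

Derivation:
Initial: x=10.0000 theta=0.4000
After 1 (propagate distance d=9): x=13.6000 theta=0.4000
After 2 (thin lens f=22): x=13.6000 theta=-12/55 (≈-0.2182)
After 3 (propagate distance d=12): x=604/55 (≈10.9818) theta=-12/55 (≈-0.2182)
After 4 (thin lens f=51): x=604/55 (≈10.9818) theta=-1216/2805 (≈-0.4335)
After 5 (propagate distance d=19 (to screen)): x=140/51 (≈2.7451) theta=-1216/2805 (≈-0.4335)
Rounded to 4 decimal places: x = 2.7451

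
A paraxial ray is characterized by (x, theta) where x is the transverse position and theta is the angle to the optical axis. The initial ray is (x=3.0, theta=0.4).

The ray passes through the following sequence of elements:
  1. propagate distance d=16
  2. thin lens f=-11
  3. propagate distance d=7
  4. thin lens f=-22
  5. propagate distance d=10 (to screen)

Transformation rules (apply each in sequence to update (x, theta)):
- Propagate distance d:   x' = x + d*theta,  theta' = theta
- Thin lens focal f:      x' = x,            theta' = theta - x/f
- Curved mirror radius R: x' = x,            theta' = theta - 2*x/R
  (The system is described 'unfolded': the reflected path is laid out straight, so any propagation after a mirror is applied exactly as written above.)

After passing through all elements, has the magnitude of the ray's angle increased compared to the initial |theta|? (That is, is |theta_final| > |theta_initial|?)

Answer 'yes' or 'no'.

Initial: x=3.0000 theta=0.4000
After 1 (propagate distance d=16): x=9.4000 theta=0.4000
After 2 (thin lens f=-11): x=9.4000 theta=69/55 (≈1.2545)
After 3 (propagate distance d=7): x=200/11 (≈18.1818) theta=69/55 (≈1.2545)
After 4 (thin lens f=-22): x=200/11 (≈18.1818) theta=1259/605 (≈2.0810)
After 5 (propagate distance d=10 (to screen)): x=4718/121 (≈38.9917) theta=1259/605 (≈2.0810)
|theta_initial|=0.4000 |theta_final|=1259/605 (≈2.0810) -> increased

Answer: yes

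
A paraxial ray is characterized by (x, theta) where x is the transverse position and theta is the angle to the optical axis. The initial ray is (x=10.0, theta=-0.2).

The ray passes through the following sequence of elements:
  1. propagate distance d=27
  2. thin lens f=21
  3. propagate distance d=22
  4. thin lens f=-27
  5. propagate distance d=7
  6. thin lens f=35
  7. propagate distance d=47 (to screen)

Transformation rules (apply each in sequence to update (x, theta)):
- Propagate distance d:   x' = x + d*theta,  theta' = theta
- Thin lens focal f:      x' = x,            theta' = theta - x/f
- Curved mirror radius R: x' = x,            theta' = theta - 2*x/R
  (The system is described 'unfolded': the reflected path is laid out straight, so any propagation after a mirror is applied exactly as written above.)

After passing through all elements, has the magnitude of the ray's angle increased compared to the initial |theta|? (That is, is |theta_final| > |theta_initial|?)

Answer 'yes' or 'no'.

Initial: x=10.0000 theta=-0.2000
After 1 (propagate distance d=27): x=4.6000 theta=-0.2000
After 2 (thin lens f=21): x=4.6000 theta=-44/105 (≈-0.4190)
After 3 (propagate distance d=22): x=-97/21 (≈-4.6190) theta=-44/105 (≈-0.4190)
After 4 (thin lens f=-27): x=-97/21 (≈-4.6190) theta=-239/405 (≈-0.5901)
After 5 (propagate distance d=7): x=-24806/2835 (≈-8.7499) theta=-239/405 (≈-0.5901)
After 6 (thin lens f=35): x=-24806/2835 (≈-8.7499) theta=-33749/99225 (≈-0.3401)
After 7 (propagate distance d=47 (to screen)): x=-2454413/99225 (≈-24.7358) theta=-33749/99225 (≈-0.3401)
|theta_initial|=0.2000 |theta_final|=33749/99225 (≈0.3401) -> increased

Answer: yes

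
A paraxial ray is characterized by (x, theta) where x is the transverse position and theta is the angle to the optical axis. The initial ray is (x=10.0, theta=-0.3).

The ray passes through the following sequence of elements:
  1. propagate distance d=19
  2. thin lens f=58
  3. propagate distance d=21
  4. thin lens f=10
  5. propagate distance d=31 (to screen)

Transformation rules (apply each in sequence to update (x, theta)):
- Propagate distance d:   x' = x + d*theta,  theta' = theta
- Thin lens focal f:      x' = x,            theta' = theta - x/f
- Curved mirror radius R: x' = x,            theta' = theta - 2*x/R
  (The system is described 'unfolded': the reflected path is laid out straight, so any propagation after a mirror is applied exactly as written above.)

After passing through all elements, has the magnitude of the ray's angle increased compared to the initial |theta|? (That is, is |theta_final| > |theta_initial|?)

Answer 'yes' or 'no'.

Initial: x=10.0000 theta=-0.3000
After 1 (propagate distance d=19): x=4.3000 theta=-0.3000
After 2 (thin lens f=58): x=4.3000 theta=-217/580 (≈-0.3741)
After 3 (propagate distance d=21): x=-2063/580 (≈-3.5569) theta=-217/580 (≈-0.3741)
After 4 (thin lens f=10): x=-2063/580 (≈-3.5569) theta=-107/5800 (≈-0.0184)
After 5 (propagate distance d=31 (to screen)): x=-23947/5800 (≈-4.1288) theta=-107/5800 (≈-0.0184)
|theta_initial|=0.3000 |theta_final|=107/5800 (≈0.0184) -> not increased

Answer: no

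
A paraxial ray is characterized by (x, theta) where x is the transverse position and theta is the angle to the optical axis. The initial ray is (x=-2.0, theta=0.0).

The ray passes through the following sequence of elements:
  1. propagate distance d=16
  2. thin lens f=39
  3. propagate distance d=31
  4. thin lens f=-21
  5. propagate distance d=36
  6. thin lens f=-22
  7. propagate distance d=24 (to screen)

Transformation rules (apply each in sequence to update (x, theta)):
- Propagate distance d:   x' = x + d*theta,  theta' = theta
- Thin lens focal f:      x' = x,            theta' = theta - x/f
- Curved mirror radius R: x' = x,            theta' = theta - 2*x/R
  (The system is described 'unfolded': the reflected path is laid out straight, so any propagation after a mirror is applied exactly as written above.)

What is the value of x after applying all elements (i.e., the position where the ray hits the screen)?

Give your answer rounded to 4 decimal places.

Answer: 2.2937

Derivation:
Initial: x=-2.0000 theta=0.0000
After 1 (propagate distance d=16): x=-2.0000 theta=0.0000
After 2 (thin lens f=39): x=-2.0000 theta=2/39 (≈0.0513)
After 3 (propagate distance d=31): x=-16/39 (≈-0.4103) theta=2/39 (≈0.0513)
After 4 (thin lens f=-21): x=-16/39 (≈-0.4103) theta=2/63 (≈0.0317)
After 5 (propagate distance d=36): x=200/273 (≈0.7326) theta=2/63 (≈0.0317)
After 6 (thin lens f=-22): x=200/273 (≈0.7326) theta=586/9009 (≈0.0650)
After 7 (propagate distance d=24 (to screen)): x=328/143 (≈2.2937) theta=586/9009 (≈0.0650)
Rounded to 4 decimal places: x = 2.2937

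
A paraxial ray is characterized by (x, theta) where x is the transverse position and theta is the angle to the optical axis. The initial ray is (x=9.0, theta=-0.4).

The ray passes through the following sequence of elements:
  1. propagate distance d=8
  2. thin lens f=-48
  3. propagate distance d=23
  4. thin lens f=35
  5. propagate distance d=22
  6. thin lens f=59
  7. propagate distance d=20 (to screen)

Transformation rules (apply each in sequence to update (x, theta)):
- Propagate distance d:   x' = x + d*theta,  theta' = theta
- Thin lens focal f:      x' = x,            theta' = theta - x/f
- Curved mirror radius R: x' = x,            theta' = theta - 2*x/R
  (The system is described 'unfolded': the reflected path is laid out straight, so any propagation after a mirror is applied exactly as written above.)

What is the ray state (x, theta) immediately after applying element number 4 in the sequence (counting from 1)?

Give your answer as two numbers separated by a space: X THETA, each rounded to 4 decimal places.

Initial: x=9.0000 theta=-0.4000
After 1 (propagate distance d=8): x=5.8000 theta=-0.4000
After 2 (thin lens f=-48): x=5.8000 theta=-67/240 (≈-0.2792)
After 3 (propagate distance d=23): x=-149/240 (≈-0.6208) theta=-67/240 (≈-0.2792)
After 4 (thin lens f=35): x=-149/240 (≈-0.6208) theta=-183/700 (≈-0.2614)
Rounded to 4 decimal places: x = -0.6208, theta = -0.2614

Answer: -0.6208 -0.2614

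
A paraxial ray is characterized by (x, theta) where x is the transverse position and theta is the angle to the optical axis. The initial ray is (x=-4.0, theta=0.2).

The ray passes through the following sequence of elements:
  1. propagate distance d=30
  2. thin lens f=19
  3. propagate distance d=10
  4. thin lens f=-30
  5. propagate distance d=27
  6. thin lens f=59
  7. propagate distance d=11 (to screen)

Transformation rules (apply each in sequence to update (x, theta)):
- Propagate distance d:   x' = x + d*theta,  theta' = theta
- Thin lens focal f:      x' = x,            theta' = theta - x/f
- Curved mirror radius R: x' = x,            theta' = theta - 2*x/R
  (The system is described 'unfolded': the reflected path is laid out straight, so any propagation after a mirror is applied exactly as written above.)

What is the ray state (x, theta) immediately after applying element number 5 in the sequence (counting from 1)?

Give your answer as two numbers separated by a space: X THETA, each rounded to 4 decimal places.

Answer: 8.1579 0.1930

Derivation:
Initial: x=-4.0000 theta=0.2000
After 1 (propagate distance d=30): x=2.0000 theta=0.2000
After 2 (thin lens f=19): x=2.0000 theta=9/95 (≈0.0947)
After 3 (propagate distance d=10): x=56/19 (≈2.9474) theta=9/95 (≈0.0947)
After 4 (thin lens f=-30): x=56/19 (≈2.9474) theta=11/57 (≈0.1930)
After 5 (propagate distance d=27): x=155/19 (≈8.1579) theta=11/57 (≈0.1930)
Rounded to 4 decimal places: x = 8.1579, theta = 0.1930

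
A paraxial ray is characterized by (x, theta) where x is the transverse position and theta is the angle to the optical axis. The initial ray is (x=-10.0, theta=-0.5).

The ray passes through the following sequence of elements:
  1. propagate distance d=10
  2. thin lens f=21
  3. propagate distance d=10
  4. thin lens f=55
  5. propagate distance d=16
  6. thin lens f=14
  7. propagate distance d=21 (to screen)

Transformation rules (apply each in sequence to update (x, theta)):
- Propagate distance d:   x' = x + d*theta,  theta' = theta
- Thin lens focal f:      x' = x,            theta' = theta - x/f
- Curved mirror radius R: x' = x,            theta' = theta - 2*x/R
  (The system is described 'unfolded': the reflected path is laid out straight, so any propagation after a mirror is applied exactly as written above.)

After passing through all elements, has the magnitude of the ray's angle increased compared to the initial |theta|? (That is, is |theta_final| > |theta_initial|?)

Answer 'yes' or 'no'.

Answer: yes

Derivation:
Initial: x=-10.0000 theta=-0.5000
After 1 (propagate distance d=10): x=-15.0000 theta=-0.5000
After 2 (thin lens f=21): x=-15.0000 theta=3/14 (≈0.2143)
After 3 (propagate distance d=10): x=-90/7 (≈-12.8571) theta=3/14 (≈0.2143)
After 4 (thin lens f=55): x=-90/7 (≈-12.8571) theta=69/154 (≈0.4481)
After 5 (propagate distance d=16): x=-438/77 (≈-5.6883) theta=69/154 (≈0.4481)
After 6 (thin lens f=14): x=-438/77 (≈-5.6883) theta=921/1078 (≈0.8544)
After 7 (propagate distance d=21 (to screen)): x=1887/154 (≈12.2532) theta=921/1078 (≈0.8544)
|theta_initial|=0.5000 |theta_final|=921/1078 (≈0.8544) -> increased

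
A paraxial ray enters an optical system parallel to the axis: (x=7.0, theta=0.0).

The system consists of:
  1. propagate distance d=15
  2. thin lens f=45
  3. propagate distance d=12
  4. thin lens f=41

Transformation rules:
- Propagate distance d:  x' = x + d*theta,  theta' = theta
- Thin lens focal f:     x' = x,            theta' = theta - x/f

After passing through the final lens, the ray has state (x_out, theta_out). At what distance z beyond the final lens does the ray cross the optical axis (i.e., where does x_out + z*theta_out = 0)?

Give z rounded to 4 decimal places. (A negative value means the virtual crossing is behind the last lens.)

Answer: 18.2838

Derivation:
Initial: x=7.0000 theta=0.0000
After 1 (propagate distance d=15): x=7.0000 theta=0.0000
After 2 (thin lens f=45): x=7.0000 theta=-7/45 (≈-0.1556)
After 3 (propagate distance d=12): x=77/15 (≈5.1333) theta=-7/45 (≈-0.1556)
After 4 (thin lens f=41): x=77/15 (≈5.1333) theta=-518/1845 (≈-0.2808)
z_focus = -x_out/theta_out = -(77/15)/(-518/1845) = 1353/74 ≈ 18.2838
Rounded to 4 decimal places: z = 18.2838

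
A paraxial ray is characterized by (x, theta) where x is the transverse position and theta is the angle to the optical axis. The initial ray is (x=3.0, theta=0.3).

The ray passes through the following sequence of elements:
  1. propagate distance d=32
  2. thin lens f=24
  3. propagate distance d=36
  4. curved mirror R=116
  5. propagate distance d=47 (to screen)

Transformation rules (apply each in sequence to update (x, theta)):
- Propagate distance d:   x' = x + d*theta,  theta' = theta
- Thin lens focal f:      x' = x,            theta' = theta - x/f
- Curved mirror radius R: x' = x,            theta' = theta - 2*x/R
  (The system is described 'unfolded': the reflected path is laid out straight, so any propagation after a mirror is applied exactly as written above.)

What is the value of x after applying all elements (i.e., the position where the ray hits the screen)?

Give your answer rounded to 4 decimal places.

Answer: -9.7216

Derivation:
Initial: x=3.0000 theta=0.3000
After 1 (propagate distance d=32): x=12.6000 theta=0.3000
After 2 (thin lens f=24): x=12.6000 theta=-0.2250
After 3 (propagate distance d=36): x=4.5000 theta=-0.2250
After 4 (curved mirror R=116): x=4.5000 theta=-351/1160 (≈-0.3026)
After 5 (propagate distance d=47 (to screen)): x=-11277/1160 (≈-9.7216) theta=-351/1160 (≈-0.3026)
Rounded to 4 decimal places: x = -9.7216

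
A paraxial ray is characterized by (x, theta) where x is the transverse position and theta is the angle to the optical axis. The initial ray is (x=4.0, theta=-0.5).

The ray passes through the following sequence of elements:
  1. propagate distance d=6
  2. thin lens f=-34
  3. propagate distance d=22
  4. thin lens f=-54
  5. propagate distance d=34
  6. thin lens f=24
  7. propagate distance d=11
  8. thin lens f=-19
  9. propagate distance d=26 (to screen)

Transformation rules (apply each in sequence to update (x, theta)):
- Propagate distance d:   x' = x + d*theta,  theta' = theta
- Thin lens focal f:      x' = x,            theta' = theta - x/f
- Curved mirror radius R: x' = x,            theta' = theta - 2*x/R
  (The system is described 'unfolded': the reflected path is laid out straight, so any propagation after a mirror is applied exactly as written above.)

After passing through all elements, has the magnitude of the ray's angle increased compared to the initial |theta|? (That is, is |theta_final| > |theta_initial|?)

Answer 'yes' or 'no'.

Initial: x=4.0000 theta=-0.5000
After 1 (propagate distance d=6): x=1.0000 theta=-0.5000
After 2 (thin lens f=-34): x=1.0000 theta=-8/17 (≈-0.4706)
After 3 (propagate distance d=22): x=-159/17 (≈-9.3529) theta=-8/17 (≈-0.4706)
After 4 (thin lens f=-54): x=-159/17 (≈-9.3529) theta=-197/306 (≈-0.6438)
After 5 (propagate distance d=34): x=-4780/153 (≈-31.2418) theta=-197/306 (≈-0.6438)
After 6 (thin lens f=24): x=-4780/153 (≈-31.2418) theta=302/459 (≈0.6580)
After 7 (propagate distance d=11): x=-11018/459 (≈-24.0044) theta=302/459 (≈0.6580)
After 8 (thin lens f=-19): x=-11018/459 (≈-24.0044) theta=-1760/2907 (≈-0.6054)
After 9 (propagate distance d=26 (to screen)): x=-346622/8721 (≈-39.7457) theta=-1760/2907 (≈-0.6054)
|theta_initial|=0.5000 |theta_final|=1760/2907 (≈0.6054) -> increased

Answer: yes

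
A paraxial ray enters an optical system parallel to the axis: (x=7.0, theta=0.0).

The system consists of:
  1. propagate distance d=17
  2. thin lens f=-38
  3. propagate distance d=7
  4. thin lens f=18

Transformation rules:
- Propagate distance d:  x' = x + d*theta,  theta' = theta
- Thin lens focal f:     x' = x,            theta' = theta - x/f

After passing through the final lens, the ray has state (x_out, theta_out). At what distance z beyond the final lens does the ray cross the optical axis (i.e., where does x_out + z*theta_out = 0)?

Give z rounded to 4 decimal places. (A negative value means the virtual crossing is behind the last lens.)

Answer: 30.0000

Derivation:
Initial: x=7.0000 theta=0.0000
After 1 (propagate distance d=17): x=7.0000 theta=0.0000
After 2 (thin lens f=-38): x=7.0000 theta=7/38 (≈0.1842)
After 3 (propagate distance d=7): x=315/38 (≈8.2895) theta=7/38 (≈0.1842)
After 4 (thin lens f=18): x=315/38 (≈8.2895) theta=-21/76 (≈-0.2763)
z_focus = -x_out/theta_out = -(315/38)/(-21/76) = 30.0000
Rounded to 4 decimal places: z = 30.0000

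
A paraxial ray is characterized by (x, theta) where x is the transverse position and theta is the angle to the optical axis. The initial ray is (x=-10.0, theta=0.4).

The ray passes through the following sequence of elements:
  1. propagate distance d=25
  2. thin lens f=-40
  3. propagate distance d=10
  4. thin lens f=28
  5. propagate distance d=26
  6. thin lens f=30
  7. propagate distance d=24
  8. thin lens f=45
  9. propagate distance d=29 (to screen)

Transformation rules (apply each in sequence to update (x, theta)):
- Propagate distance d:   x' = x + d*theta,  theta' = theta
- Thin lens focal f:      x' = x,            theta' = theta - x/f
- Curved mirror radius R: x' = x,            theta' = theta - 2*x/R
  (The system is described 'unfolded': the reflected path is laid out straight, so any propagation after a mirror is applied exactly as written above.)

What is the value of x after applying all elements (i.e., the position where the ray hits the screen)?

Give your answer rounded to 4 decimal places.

Initial: x=-10.0000 theta=0.4000
After 1 (propagate distance d=25): x=0.0000 theta=0.4000
After 2 (thin lens f=-40): x=0.0000 theta=0.4000
After 3 (propagate distance d=10): x=4.0000 theta=0.4000
After 4 (thin lens f=28): x=4.0000 theta=9/35 (≈0.2571)
After 5 (propagate distance d=26): x=374/35 (≈10.6857) theta=9/35 (≈0.2571)
After 6 (thin lens f=30): x=374/35 (≈10.6857) theta=-52/525 (≈-0.0990)
After 7 (propagate distance d=24): x=1454/175 (≈8.3086) theta=-52/525 (≈-0.0990)
After 8 (thin lens f=45): x=1454/175 (≈8.3086) theta=-2234/7875 (≈-0.2837)
After 9 (propagate distance d=29 (to screen)): x=92/1125 (≈0.0818) theta=-2234/7875 (≈-0.2837)
Rounded to 4 decimal places: x = 0.0818

Answer: 0.0818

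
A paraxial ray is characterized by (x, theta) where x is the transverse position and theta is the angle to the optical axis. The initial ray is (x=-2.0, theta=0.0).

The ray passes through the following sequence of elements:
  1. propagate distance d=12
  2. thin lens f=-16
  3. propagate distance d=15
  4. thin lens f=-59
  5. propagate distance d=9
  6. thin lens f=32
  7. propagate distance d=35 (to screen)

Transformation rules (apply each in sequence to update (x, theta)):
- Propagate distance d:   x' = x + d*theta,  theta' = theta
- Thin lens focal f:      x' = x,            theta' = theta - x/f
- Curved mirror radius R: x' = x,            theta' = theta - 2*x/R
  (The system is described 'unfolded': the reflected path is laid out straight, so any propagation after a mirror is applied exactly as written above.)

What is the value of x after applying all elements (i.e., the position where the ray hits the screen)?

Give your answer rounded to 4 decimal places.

Initial: x=-2.0000 theta=0.0000
After 1 (propagate distance d=12): x=-2.0000 theta=0.0000
After 2 (thin lens f=-16): x=-2.0000 theta=-0.1250
After 3 (propagate distance d=15): x=-3.8750 theta=-0.1250
After 4 (thin lens f=-59): x=-3.8750 theta=-45/236 (≈-0.1907)
After 5 (propagate distance d=9): x=-2639/472 (≈-5.5911) theta=-45/236 (≈-0.1907)
After 6 (thin lens f=32): x=-2639/472 (≈-5.5911) theta=-241/15104 (≈-0.0160)
After 7 (propagate distance d=35 (to screen)): x=-92883/15104 (≈-6.1496) theta=-241/15104 (≈-0.0160)
Rounded to 4 decimal places: x = -6.1496

Answer: -6.1496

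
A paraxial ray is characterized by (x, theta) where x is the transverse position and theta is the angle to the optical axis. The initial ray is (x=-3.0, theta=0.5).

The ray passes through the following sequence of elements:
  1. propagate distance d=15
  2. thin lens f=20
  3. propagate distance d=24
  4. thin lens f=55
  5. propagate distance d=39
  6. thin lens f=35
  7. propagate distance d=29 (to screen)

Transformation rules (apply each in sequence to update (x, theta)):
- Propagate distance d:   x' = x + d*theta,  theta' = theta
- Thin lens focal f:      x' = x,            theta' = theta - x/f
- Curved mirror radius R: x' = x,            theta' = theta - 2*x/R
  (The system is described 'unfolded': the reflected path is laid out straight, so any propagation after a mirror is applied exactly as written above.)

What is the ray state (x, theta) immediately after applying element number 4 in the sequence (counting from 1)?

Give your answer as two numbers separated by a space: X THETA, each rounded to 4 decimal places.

Initial: x=-3.0000 theta=0.5000
After 1 (propagate distance d=15): x=4.5000 theta=0.5000
After 2 (thin lens f=20): x=4.5000 theta=0.2750
After 3 (propagate distance d=24): x=11.1000 theta=0.2750
After 4 (thin lens f=55): x=11.1000 theta=161/2200 (≈0.0732)
Rounded to 4 decimal places: x = 11.1000, theta = 0.0732

Answer: 11.1000 0.0732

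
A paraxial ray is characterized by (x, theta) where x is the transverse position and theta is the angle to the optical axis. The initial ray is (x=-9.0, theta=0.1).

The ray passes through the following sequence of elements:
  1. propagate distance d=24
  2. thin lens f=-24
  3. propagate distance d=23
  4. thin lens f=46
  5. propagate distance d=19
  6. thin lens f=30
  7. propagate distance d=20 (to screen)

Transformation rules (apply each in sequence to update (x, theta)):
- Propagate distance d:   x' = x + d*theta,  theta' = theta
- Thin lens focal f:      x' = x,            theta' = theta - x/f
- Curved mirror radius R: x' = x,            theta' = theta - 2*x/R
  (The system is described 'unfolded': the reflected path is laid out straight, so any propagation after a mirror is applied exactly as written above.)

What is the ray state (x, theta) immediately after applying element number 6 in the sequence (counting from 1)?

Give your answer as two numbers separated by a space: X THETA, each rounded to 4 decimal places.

Answer: -9.5614 0.3747

Derivation:
Initial: x=-9.0000 theta=0.1000
After 1 (propagate distance d=24): x=-6.6000 theta=0.1000
After 2 (thin lens f=-24): x=-6.6000 theta=-0.1750
After 3 (propagate distance d=23): x=-10.6250 theta=-0.1750
After 4 (thin lens f=46): x=-10.6250 theta=103/1840 (≈0.0560)
After 5 (propagate distance d=19): x=-17593/1840 (≈-9.5614) theta=103/1840 (≈0.0560)
After 6 (thin lens f=30): x=-17593/1840 (≈-9.5614) theta=20683/55200 (≈0.3747)
Rounded to 4 decimal places: x = -9.5614, theta = 0.3747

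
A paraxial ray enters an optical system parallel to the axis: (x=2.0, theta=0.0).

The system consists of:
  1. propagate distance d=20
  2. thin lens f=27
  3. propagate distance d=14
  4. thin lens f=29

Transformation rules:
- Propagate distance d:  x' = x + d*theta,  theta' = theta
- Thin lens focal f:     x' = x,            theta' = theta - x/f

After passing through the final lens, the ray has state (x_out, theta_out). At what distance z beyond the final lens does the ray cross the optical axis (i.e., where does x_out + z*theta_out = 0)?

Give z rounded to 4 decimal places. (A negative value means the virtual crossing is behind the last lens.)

Initial: x=2.0000 theta=0.0000
After 1 (propagate distance d=20): x=2.0000 theta=0.0000
After 2 (thin lens f=27): x=2.0000 theta=-2/27 (≈-0.0741)
After 3 (propagate distance d=14): x=26/27 (≈0.9630) theta=-2/27 (≈-0.0741)
After 4 (thin lens f=29): x=26/27 (≈0.9630) theta=-28/261 (≈-0.1073)
z_focus = -x_out/theta_out = -(26/27)/(-28/261) = 377/42 ≈ 8.9762
Rounded to 4 decimal places: z = 8.9762

Answer: 8.9762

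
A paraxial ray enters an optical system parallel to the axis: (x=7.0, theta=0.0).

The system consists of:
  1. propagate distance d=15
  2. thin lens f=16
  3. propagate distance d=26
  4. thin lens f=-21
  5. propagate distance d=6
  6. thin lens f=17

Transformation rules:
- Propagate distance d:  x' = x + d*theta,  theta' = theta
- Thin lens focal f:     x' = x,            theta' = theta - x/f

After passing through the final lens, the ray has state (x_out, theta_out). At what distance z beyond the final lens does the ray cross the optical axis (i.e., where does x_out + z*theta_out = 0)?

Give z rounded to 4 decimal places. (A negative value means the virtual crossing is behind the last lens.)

Initial: x=7.0000 theta=0.0000
After 1 (propagate distance d=15): x=7.0000 theta=0.0000
After 2 (thin lens f=16): x=7.0000 theta=-0.4375
After 3 (propagate distance d=26): x=-4.3750 theta=-0.4375
After 4 (thin lens f=-21): x=-4.3750 theta=-31/48 (≈-0.6458)
After 5 (propagate distance d=6): x=-8.2500 theta=-31/48 (≈-0.6458)
After 6 (thin lens f=17): x=-8.2500 theta=-131/816 (≈-0.1605)
z_focus = -x_out/theta_out = -(-8.2500)/(-131/816) = -6732/131 ≈ -51.3893
Rounded to 4 decimal places: z = -51.3893

Answer: -51.3893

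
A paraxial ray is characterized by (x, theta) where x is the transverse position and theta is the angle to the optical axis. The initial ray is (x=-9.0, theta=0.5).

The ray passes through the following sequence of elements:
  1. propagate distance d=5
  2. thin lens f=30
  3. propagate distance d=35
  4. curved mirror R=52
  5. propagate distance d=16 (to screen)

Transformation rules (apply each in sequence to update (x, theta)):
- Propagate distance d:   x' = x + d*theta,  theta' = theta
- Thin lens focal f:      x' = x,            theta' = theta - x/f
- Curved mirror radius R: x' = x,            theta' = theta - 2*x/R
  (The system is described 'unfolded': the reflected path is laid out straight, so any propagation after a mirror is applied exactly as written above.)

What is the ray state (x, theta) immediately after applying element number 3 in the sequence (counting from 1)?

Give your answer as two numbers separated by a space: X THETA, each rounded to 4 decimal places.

Initial: x=-9.0000 theta=0.5000
After 1 (propagate distance d=5): x=-6.5000 theta=0.5000
After 2 (thin lens f=30): x=-6.5000 theta=43/60 (≈0.7167)
After 3 (propagate distance d=35): x=223/12 (≈18.5833) theta=43/60 (≈0.7167)
Rounded to 4 decimal places: x = 18.5833, theta = 0.7167

Answer: 18.5833 0.7167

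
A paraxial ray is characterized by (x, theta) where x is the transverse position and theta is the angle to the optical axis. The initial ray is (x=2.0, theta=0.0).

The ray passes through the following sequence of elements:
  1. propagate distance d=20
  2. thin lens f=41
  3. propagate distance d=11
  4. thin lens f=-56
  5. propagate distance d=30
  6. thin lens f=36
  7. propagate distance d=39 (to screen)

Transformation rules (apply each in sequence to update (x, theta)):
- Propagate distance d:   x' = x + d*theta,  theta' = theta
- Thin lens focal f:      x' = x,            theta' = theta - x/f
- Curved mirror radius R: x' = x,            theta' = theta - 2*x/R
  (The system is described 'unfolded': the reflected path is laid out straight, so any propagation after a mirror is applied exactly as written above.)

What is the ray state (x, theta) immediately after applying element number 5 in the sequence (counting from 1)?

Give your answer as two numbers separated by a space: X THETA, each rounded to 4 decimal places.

Initial: x=2.0000 theta=0.0000
After 1 (propagate distance d=20): x=2.0000 theta=0.0000
After 2 (thin lens f=41): x=2.0000 theta=-2/41 (≈-0.0488)
After 3 (propagate distance d=11): x=60/41 (≈1.4634) theta=-2/41 (≈-0.0488)
After 4 (thin lens f=-56): x=60/41 (≈1.4634) theta=-13/574 (≈-0.0226)
After 5 (propagate distance d=30): x=225/287 (≈0.7840) theta=-13/574 (≈-0.0226)
Rounded to 4 decimal places: x = 0.7840, theta = -0.0226

Answer: 0.7840 -0.0226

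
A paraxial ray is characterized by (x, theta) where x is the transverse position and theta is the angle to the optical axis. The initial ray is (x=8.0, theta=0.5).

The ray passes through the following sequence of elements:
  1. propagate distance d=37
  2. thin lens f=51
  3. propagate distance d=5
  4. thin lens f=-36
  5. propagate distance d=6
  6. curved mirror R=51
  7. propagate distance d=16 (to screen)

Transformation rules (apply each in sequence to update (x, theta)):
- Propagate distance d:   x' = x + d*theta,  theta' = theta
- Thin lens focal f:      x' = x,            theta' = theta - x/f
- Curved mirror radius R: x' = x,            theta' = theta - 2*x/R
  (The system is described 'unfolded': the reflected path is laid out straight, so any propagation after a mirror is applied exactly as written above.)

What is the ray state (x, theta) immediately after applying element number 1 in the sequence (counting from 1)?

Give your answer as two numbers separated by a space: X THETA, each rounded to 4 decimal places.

Initial: x=8.0000 theta=0.5000
After 1 (propagate distance d=37): x=26.5000 theta=0.5000
Rounded to 4 decimal places: x = 26.5000, theta = 0.5000

Answer: 26.5000 0.5000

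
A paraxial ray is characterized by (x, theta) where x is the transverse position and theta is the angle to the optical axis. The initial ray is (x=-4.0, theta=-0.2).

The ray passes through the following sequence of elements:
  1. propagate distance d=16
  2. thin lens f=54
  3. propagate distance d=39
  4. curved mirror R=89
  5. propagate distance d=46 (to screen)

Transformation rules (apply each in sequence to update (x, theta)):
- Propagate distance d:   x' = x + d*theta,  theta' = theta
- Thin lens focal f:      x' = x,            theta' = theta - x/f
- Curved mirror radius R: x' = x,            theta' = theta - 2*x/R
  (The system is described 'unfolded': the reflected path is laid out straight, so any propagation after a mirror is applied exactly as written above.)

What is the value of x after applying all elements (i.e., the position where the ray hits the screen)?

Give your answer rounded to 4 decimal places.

Initial: x=-4.0000 theta=-0.2000
After 1 (propagate distance d=16): x=-7.2000 theta=-0.2000
After 2 (thin lens f=54): x=-7.2000 theta=-1/15 (≈-0.0667)
After 3 (propagate distance d=39): x=-9.8000 theta=-1/15 (≈-0.0667)
After 4 (curved mirror R=89): x=-9.8000 theta=41/267 (≈0.1536)
After 5 (propagate distance d=46 (to screen)): x=-3653/1335 (≈-2.7363) theta=41/267 (≈0.1536)
Rounded to 4 decimal places: x = -2.7363

Answer: -2.7363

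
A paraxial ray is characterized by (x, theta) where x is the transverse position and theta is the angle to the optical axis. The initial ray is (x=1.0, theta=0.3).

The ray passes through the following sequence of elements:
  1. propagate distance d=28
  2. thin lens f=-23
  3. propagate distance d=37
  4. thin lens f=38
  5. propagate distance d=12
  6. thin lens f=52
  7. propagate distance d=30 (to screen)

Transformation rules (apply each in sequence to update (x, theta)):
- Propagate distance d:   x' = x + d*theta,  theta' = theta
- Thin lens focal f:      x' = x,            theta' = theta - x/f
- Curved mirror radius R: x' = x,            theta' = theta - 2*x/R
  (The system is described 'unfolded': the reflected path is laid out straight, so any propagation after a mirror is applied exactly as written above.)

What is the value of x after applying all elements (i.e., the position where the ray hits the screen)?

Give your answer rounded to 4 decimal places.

Answer: 7.0480

Derivation:
Initial: x=1.0000 theta=0.3000
After 1 (propagate distance d=28): x=9.4000 theta=0.3000
After 2 (thin lens f=-23): x=9.4000 theta=163/230 (≈0.7087)
After 3 (propagate distance d=37): x=8193/230 (≈35.6217) theta=163/230 (≈0.7087)
After 4 (thin lens f=38): x=8193/230 (≈35.6217) theta=-1999/8740 (≈-0.2287)
After 5 (propagate distance d=12): x=143673/4370 (≈32.8771) theta=-1999/8740 (≈-0.2287)
After 6 (thin lens f=52): x=143673/4370 (≈32.8771) theta=-195647/227240 (≈-0.8610)
After 7 (propagate distance d=30 (to screen)): x=42147/5980 (≈7.0480) theta=-195647/227240 (≈-0.8610)
Rounded to 4 decimal places: x = 7.0480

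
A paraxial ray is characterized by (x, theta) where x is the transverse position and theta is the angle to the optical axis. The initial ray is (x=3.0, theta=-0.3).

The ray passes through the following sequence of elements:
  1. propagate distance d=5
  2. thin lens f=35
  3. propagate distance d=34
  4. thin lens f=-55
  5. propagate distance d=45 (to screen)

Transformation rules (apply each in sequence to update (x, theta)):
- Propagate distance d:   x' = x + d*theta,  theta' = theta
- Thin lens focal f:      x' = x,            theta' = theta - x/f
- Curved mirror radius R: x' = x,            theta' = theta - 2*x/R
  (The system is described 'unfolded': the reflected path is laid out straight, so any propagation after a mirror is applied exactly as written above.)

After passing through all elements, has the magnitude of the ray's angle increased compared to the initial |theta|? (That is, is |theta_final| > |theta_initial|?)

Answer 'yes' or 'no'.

Initial: x=3.0000 theta=-0.3000
After 1 (propagate distance d=5): x=1.5000 theta=-0.3000
After 2 (thin lens f=35): x=1.5000 theta=-12/35 (≈-0.3429)
After 3 (propagate distance d=34): x=-711/70 (≈-10.1571) theta=-12/35 (≈-0.3429)
After 4 (thin lens f=-55): x=-711/70 (≈-10.1571) theta=-2031/3850 (≈-0.5275)
After 5 (propagate distance d=45 (to screen)): x=-2610/77 (≈-33.8961) theta=-2031/3850 (≈-0.5275)
|theta_initial|=0.3000 |theta_final|=2031/3850 (≈0.5275) -> increased

Answer: yes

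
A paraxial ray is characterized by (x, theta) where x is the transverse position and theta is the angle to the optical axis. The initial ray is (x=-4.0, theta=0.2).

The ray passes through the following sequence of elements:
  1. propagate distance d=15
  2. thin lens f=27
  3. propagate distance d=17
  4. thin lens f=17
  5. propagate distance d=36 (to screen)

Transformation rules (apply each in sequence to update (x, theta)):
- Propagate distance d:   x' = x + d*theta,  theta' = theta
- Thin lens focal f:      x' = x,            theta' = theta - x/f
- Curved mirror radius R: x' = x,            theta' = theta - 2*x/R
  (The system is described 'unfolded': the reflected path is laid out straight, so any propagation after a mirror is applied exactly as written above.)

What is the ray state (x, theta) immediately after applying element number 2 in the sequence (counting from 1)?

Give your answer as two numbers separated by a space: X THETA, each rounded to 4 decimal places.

Answer: -1.0000 0.2370

Derivation:
Initial: x=-4.0000 theta=0.2000
After 1 (propagate distance d=15): x=-1.0000 theta=0.2000
After 2 (thin lens f=27): x=-1.0000 theta=32/135 (≈0.2370)
Rounded to 4 decimal places: x = -1.0000, theta = 0.2370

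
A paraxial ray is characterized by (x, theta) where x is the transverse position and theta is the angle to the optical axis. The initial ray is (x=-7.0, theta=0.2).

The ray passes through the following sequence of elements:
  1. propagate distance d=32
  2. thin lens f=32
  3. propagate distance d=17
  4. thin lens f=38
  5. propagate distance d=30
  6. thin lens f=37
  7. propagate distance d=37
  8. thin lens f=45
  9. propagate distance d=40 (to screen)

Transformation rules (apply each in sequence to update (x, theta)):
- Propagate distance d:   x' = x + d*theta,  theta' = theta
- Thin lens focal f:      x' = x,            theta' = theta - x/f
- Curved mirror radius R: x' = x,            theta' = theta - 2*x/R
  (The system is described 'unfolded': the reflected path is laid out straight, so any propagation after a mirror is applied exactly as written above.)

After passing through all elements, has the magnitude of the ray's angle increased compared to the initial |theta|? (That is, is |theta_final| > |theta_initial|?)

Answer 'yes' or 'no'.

Answer: no

Derivation:
Initial: x=-7.0000 theta=0.2000
After 1 (propagate distance d=32): x=-0.6000 theta=0.2000
After 2 (thin lens f=32): x=-0.6000 theta=7/32 (≈0.2188)
After 3 (propagate distance d=17): x=499/160 (≈3.1188) theta=7/32 (≈0.2188)
After 4 (thin lens f=38): x=499/160 (≈3.1188) theta=831/6080 (≈0.1367)
After 5 (propagate distance d=30): x=10973/1520 (≈7.2191) theta=831/6080 (≈0.1367)
After 6 (thin lens f=37): x=10973/1520 (≈7.2191) theta=-2629/44992 (≈-0.0584)
After 7 (propagate distance d=37): x=30747/6080 (≈5.0571) theta=-2629/44992 (≈-0.0584)
After 8 (thin lens f=45): x=30747/6080 (≈5.0571) theta=-144097/843600 (≈-0.1708)
After 9 (propagate distance d=40 (to screen)): x=-1198187/674880 (≈-1.7754) theta=-144097/843600 (≈-0.1708)
|theta_initial|=0.2000 |theta_final|=144097/843600 (≈0.1708) -> not increased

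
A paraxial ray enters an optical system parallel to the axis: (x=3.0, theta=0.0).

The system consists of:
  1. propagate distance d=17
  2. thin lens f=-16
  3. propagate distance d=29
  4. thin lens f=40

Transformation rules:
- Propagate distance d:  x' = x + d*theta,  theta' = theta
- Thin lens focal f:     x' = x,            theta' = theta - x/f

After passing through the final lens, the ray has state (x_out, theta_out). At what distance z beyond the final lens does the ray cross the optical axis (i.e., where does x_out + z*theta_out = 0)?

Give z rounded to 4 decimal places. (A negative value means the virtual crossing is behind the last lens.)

Initial: x=3.0000 theta=0.0000
After 1 (propagate distance d=17): x=3.0000 theta=0.0000
After 2 (thin lens f=-16): x=3.0000 theta=0.1875
After 3 (propagate distance d=29): x=8.4375 theta=0.1875
After 4 (thin lens f=40): x=8.4375 theta=-3/128 (≈-0.0234)
z_focus = -x_out/theta_out = -(8.4375)/(-3/128) = 360.0000
Rounded to 4 decimal places: z = 360.0000

Answer: 360.0000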